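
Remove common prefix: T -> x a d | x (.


Common prefix: 'x'
Factored: T -> x T', T' -> a d | (


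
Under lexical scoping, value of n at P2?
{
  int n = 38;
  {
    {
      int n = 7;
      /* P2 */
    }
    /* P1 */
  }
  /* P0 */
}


n declared in the same block as P2
n = 7


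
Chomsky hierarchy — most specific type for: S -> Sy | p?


Left-linear: every RHS is a terminal or one nonterminal followed by a terminal
Classification: Type 3 (Regular)


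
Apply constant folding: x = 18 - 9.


18 - 9 = 9 at compile time
Optimized: x = 9


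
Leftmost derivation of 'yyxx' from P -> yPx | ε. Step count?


Derivation: P => yPx => yyPxx => yyxx
Steps: 3


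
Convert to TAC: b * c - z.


Break into single-operator statements:
t1 = b * c
t2 = t1 - z


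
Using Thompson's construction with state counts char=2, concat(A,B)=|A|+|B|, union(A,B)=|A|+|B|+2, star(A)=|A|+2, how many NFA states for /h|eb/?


Syntax tree has 3 char leaf(s), 1 union(s), 0 star(s)
chars contribute 3×2 = 6; each union adds +2; each star adds +2
Total: 6 + 2 + 0 = 8 states


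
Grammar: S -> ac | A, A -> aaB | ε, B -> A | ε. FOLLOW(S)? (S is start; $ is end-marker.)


$ ∈ FOLLOW(S). For each A -> αBβ: add FIRST(β)\{ε} to FOLLOW(B); if β nullable, add FOLLOW(A).
FOLLOW(S) = {$}


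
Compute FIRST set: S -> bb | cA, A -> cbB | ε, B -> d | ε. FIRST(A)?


Per alternative of A: FIRST(cbB) = {c}; FIRST(ε) = {ε}
FIRST(A) = {c, ε}


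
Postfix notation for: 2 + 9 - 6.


Left to right (same or higher precedence on left)
Postfix: 2 9 + 6 -


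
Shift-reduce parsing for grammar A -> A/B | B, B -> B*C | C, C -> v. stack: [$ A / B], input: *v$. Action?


'*' can extend B; shift to build B -> B*C
Action: shift


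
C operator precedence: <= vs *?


'*' is multiplicative (level 10); '<=' is relational (level 7)
Higher level binds tighter
'*' has higher precedence than '<='


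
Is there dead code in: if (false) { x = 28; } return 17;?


condition is constant false, so the whole block is unreachable
Dead: 'if (false) { x = 28; }'


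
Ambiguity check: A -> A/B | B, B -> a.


precedence layered via separate nonterminal B: deterministic
Unambiguous


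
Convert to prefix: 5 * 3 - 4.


left-to-right (same/higher precedence on left): tree is (- (* 5 3) 4)
Prefix: - * 5 3 4


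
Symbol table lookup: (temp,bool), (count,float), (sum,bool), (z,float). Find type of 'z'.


Lookup 'z' → type float


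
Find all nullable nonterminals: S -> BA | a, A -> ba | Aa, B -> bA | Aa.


A nonterminal is nullable iff some alternative derives ε (directly, or every symbol in it is nullable)
Nullable: {}


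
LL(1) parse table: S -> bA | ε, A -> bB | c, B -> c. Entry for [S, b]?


For [S, b]: 'b' ∈ FIRST(bA)
Entry: S -> bA


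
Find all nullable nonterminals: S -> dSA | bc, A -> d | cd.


A nonterminal is nullable iff some alternative derives ε (directly, or every symbol in it is nullable)
Nullable: {}


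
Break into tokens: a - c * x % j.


Scan left to right, longest-match per lexeme
Tokens: ID(a), OP(-), ID(c), OP(*), ID(x), OP(%), ID(j)


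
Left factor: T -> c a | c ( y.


Common prefix: 'c'
Factored: T -> c T', T' -> a | ( y


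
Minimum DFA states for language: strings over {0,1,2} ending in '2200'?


Track the longest suffix of input matching a prefix of '2200': 5 classes (prefixes of length 0..4)
Minimal DFA: 5 states


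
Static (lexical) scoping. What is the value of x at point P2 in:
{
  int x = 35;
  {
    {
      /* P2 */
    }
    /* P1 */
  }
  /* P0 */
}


P2's block does not declare x; resolves to the enclosing declaration at depth 0
x = 35


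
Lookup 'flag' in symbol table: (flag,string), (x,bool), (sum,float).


Lookup 'flag' → type string


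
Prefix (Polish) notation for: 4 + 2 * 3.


'*' binds tighter: tree is (+ 4 (* 2 3))
Prefix: + 4 * 2 3


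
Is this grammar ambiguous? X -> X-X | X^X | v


'v-v^v' has two parse trees (no precedence encoded between - and ^)
Ambiguous


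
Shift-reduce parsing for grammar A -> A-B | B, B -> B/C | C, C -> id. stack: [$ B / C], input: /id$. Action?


handle 'B/C' on top
Action: reduce (B -> B/C)


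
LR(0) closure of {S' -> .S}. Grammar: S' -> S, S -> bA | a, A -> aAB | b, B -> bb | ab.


Start: S' -> .S
For each item with dot before a nonterminal B, add B -> .γ for every B-production
Closure: [S' -> .S, S -> .bA, S -> .a]


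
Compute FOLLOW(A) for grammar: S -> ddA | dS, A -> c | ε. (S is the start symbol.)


$ ∈ FOLLOW(S). For each A -> αBβ: add FIRST(β)\{ε} to FOLLOW(B); if β nullable, add FOLLOW(A).
FOLLOW(A) = {$}


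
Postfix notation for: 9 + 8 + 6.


Left to right (same or higher precedence on left)
Postfix: 9 8 + 6 +


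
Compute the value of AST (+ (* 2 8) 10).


Evaluate inner: (* 2 8) = 16
Evaluate root: (+ 16 10) = 26
Result: 26


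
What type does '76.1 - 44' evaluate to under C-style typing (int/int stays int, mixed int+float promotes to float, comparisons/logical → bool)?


Operand types: float - int
Rule: mixed int/float promotes to float; int/int stays int
Result type: float


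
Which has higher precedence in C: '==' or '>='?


'>=' is relational (level 7); '==' is equality (level 6)
Higher level binds tighter
'>=' has higher precedence than '=='


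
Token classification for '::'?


Pattern: operator symbol
Type: OPERATOR


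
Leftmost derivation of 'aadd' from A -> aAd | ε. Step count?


Derivation: A => aAd => aaAdd => aadd
Steps: 3


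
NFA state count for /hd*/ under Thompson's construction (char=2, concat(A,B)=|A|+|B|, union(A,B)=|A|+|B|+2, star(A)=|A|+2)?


Syntax tree has 2 char leaf(s), 0 union(s), 1 star(s)
chars contribute 2×2 = 4; each union adds +2; each star adds +2
Total: 4 + 0 + 2 = 6 states


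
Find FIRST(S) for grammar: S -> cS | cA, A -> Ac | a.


Per alternative of S: FIRST(cS) = {c}; FIRST(cA) = {c}
FIRST(S) = {c}


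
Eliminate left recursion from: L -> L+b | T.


Left-recursive alternatives: L+b; non-recursive: T
Introduce L': L -> TL', L' -> +bL' | ε


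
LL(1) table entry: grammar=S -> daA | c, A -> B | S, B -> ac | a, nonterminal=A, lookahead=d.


For [A, d]: 'd' ∈ FIRST(S)
Entry: A -> S


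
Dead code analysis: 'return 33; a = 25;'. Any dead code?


statement follows a return and is unreachable
Dead: 'a = 25'


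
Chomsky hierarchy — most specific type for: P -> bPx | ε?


Single nonterminal LHS, but b^n x^n is not regular
Classification: Type 2 (Context-Free)


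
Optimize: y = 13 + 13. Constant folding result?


13 + 13 = 26 at compile time
Optimized: y = 26


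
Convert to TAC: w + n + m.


Break into single-operator statements:
t1 = w + n
t2 = t1 + m


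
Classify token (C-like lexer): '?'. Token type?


Pattern: operator symbol
Type: OPERATOR


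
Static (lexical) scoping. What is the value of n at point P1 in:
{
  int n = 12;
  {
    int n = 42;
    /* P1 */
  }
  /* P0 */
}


n declared in the same block as P1
n = 42


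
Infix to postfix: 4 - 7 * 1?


* has higher precedence, evaluate 7*1 first
Postfix: 4 7 1 * -


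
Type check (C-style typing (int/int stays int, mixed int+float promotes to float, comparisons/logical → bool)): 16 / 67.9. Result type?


Operand types: int / float
Rule: mixed int/float promotes to float; int/int stays int
Result type: float


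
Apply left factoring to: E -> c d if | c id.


Common prefix: 'c'
Factored: E -> c E', E' -> d if | id


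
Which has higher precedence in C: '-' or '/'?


'/' is multiplicative (level 10); '-' is additive (level 9)
Higher level binds tighter
'/' has higher precedence than '-'


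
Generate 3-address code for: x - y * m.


Break into single-operator statements:
t1 = y * m
t2 = x - t1


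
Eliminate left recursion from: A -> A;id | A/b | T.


Left-recursive alternatives: A;id, A/b; non-recursive: T
Introduce A': A -> TA', A' -> ;idA' | /bA' | ε


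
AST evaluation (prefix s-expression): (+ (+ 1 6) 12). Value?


Evaluate inner: (+ 1 6) = 7
Evaluate root: (+ 7 12) = 19
Result: 19


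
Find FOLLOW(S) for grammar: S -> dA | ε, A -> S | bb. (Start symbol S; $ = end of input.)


$ ∈ FOLLOW(S). For each A -> αBβ: add FIRST(β)\{ε} to FOLLOW(B); if β nullable, add FOLLOW(A).
FOLLOW(S) = {$}


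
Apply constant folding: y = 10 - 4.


10 - 4 = 6 at compile time
Optimized: y = 6


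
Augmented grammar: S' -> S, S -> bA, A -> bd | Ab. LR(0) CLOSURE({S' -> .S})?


Start: S' -> .S
For each item with dot before a nonterminal B, add B -> .γ for every B-production
Closure: [S' -> .S, S -> .bA]


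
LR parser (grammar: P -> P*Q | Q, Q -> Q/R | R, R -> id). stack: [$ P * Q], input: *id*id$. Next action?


handle 'P*Q' on top; lookahead ∈ FOLLOW(P) = {*, $}
Action: reduce (P -> P*Q)


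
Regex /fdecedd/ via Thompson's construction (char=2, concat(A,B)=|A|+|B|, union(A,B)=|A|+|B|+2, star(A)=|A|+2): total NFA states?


Syntax tree has 7 char leaf(s), 0 union(s), 0 star(s)
chars contribute 7×2 = 14; each union adds +2; each star adds +2
Total: 14 + 0 + 0 = 14 states


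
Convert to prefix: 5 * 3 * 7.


left-to-right (same/higher precedence on left): tree is (* (* 5 3) 7)
Prefix: * * 5 3 7


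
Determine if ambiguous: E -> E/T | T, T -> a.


precedence layered via separate nonterminal T: deterministic
Unambiguous


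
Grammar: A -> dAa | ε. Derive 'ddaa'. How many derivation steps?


Derivation: A => dAa => ddAaa => ddaa
Steps: 3


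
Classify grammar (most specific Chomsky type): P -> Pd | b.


Left-linear: every RHS is a terminal or one nonterminal followed by a terminal
Classification: Type 3 (Regular)


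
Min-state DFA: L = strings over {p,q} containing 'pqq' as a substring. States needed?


KMP-style automaton: 3 progress states + 1 absorbing accept = 4
Minimal DFA: 4 states


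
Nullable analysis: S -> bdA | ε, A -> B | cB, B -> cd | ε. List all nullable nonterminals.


A nonterminal is nullable iff some alternative derives ε (directly, or every symbol in it is nullable)
Nullable: {A, B, S}


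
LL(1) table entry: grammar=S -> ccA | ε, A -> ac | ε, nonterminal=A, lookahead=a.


For [A, a]: 'a' ∈ FIRST(ac)
Entry: A -> ac


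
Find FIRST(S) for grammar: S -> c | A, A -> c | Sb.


Per alternative of S: FIRST(c) = {c}; FIRST(A) = {c}
FIRST(S) = {c}


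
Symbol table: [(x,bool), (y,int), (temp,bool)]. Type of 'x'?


Lookup 'x' → type bool


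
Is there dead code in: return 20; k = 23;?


statement follows a return and is unreachable
Dead: 'k = 23'


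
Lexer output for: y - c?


Scan left to right, longest-match per lexeme
Tokens: ID(y), OP(-), ID(c)


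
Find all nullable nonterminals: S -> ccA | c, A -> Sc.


A nonterminal is nullable iff some alternative derives ε (directly, or every symbol in it is nullable)
Nullable: {}


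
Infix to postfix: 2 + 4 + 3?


Left to right (same or higher precedence on left)
Postfix: 2 4 + 3 +


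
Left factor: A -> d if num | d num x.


Common prefix: 'd'
Factored: A -> d A', A' -> if num | num x


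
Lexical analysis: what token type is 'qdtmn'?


Pattern: letter/underscore followed by alphanumerics, not a keyword
Type: IDENTIFIER


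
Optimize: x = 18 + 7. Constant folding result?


18 + 7 = 25 at compile time
Optimized: x = 25


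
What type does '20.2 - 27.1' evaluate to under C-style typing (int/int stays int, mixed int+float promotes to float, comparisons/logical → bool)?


Operand types: float - float
Rule: mixed int/float promotes to float; int/int stays int
Result type: float


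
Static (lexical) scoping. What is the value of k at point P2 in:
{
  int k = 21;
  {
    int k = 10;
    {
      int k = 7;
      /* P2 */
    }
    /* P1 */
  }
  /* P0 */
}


k declared in the same block as P2
k = 7


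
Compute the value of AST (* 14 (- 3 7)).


Evaluate inner: (- 3 7) = -4
Evaluate root: (* 14 -4) = -56
Result: -56


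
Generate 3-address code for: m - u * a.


Break into single-operator statements:
t1 = u * a
t2 = m - t1


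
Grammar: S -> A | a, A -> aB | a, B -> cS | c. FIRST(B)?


Per alternative of B: FIRST(cS) = {c}; FIRST(c) = {c}
FIRST(B) = {c}


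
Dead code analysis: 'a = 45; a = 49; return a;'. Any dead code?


first assignment to a is overwritten before any read
Dead: 'a = 45'


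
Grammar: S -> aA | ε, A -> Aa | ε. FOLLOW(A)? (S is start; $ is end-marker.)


$ ∈ FOLLOW(S). For each A -> αBβ: add FIRST(β)\{ε} to FOLLOW(B); if β nullable, add FOLLOW(A).
FOLLOW(A) = {$, a}


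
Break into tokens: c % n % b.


Scan left to right, longest-match per lexeme
Tokens: ID(c), OP(%), ID(n), OP(%), ID(b)


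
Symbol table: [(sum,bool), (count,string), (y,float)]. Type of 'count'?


Lookup 'count' → type string


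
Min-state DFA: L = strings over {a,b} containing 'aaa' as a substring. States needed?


KMP-style automaton: 3 progress states + 1 absorbing accept = 4
Minimal DFA: 4 states


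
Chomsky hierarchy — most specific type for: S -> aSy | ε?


Single nonterminal LHS, but a^n y^n is not regular
Classification: Type 2 (Context-Free)


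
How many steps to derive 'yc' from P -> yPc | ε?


Derivation: P => yPc => yc
Steps: 2


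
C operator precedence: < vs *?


'*' is multiplicative (level 10); '<' is relational (level 7)
Higher level binds tighter
'*' has higher precedence than '<'


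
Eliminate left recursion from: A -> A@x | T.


Left-recursive alternatives: A@x; non-recursive: T
Introduce A': A -> TA', A' -> @xA' | ε


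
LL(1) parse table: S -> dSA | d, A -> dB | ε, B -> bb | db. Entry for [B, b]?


For [B, b]: 'b' ∈ FIRST(bb)
Entry: B -> bb


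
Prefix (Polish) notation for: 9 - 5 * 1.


'*' binds tighter: tree is (- 9 (* 5 1))
Prefix: - 9 * 5 1


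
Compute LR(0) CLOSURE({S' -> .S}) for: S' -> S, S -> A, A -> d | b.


Start: S' -> .S
For each item with dot before a nonterminal B, add B -> .γ for every B-production
Closure: [S' -> .S, S -> .A, A -> .d, A -> .b]


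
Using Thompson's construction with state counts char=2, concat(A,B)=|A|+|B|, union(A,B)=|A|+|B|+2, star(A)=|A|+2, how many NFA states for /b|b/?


Syntax tree has 2 char leaf(s), 1 union(s), 0 star(s)
chars contribute 2×2 = 4; each union adds +2; each star adds +2
Total: 4 + 2 + 0 = 6 states


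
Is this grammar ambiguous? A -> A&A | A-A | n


'n&n-n' has two parse trees (no precedence encoded between & and -)
Ambiguous


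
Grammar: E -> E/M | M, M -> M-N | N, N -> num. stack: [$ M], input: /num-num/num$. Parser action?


lookahead ∉ {-} so M won't extend; reduce E -> M
Action: reduce (E -> M)


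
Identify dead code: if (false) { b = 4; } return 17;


condition is constant false, so the whole block is unreachable
Dead: 'if (false) { b = 4; }'


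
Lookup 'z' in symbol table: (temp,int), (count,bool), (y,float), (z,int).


Lookup 'z' → type int


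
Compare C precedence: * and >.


'*' is multiplicative (level 10); '>' is relational (level 7)
Higher level binds tighter
'*' has higher precedence than '>'


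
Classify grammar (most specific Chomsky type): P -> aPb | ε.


Single nonterminal LHS, but a^n b^n is not regular
Classification: Type 2 (Context-Free)


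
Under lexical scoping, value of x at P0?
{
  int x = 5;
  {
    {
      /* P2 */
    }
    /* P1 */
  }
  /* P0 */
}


x declared in the same block as P0
x = 5


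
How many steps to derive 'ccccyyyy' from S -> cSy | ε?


Derivation: S => cSy => ccSyy => cccSyyy => ccccSyyyy => ccccyyyy
Steps: 5


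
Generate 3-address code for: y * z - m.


Break into single-operator statements:
t1 = y * z
t2 = t1 - m


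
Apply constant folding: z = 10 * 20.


10 * 20 = 200 at compile time
Optimized: z = 200


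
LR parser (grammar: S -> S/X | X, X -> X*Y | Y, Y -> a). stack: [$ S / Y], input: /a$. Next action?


'Y' (not preceded by X*) is the handle for X -> Y
Action: reduce (X -> Y)


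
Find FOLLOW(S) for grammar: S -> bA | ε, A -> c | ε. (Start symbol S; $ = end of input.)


$ ∈ FOLLOW(S). For each A -> αBβ: add FIRST(β)\{ε} to FOLLOW(B); if β nullable, add FOLLOW(A).
FOLLOW(S) = {$}


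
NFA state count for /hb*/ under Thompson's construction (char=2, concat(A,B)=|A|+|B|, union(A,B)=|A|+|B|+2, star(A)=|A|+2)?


Syntax tree has 2 char leaf(s), 0 union(s), 1 star(s)
chars contribute 2×2 = 4; each union adds +2; each star adds +2
Total: 4 + 0 + 2 = 6 states


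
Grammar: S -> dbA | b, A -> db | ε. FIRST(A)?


Per alternative of A: FIRST(db) = {d}; FIRST(ε) = {ε}
FIRST(A) = {d, ε}


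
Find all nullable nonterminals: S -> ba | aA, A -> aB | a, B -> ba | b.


A nonterminal is nullable iff some alternative derives ε (directly, or every symbol in it is nullable)
Nullable: {}


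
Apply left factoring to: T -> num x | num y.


Common prefix: 'num'
Factored: T -> num T', T' -> x | y


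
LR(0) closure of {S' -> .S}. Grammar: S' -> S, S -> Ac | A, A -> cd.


Start: S' -> .S
For each item with dot before a nonterminal B, add B -> .γ for every B-production
Closure: [S' -> .S, S -> .Ac, S -> .A, A -> .cd]


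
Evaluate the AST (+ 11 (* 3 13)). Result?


Evaluate inner: (* 3 13) = 39
Evaluate root: (+ 11 39) = 50
Result: 50


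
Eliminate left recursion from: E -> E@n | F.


Left-recursive alternatives: E@n; non-recursive: F
Introduce E': E -> FE', E' -> @nE' | ε


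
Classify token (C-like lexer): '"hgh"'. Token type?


Pattern: double-quoted sequence
Type: STRING_LITERAL


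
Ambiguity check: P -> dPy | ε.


balanced d^n…y^n: each string has a unique parse
Unambiguous


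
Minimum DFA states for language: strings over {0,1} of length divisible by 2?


Track length mod 2: states 0..1, accept at 0
Minimal DFA: 2 states


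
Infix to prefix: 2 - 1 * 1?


'*' binds tighter: tree is (- 2 (* 1 1))
Prefix: - 2 * 1 1


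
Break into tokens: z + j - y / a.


Scan left to right, longest-match per lexeme
Tokens: ID(z), OP(+), ID(j), OP(-), ID(y), OP(/), ID(a)


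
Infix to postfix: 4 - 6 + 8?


Left to right (same or higher precedence on left)
Postfix: 4 6 - 8 +


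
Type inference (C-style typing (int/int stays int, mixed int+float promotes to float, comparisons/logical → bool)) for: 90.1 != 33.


Operand types: float != int
Rule: comparison yields bool
Result type: bool


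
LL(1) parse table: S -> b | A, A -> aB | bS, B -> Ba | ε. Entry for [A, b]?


For [A, b]: 'b' ∈ FIRST(bS)
Entry: A -> bS


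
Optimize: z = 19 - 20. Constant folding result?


19 - 20 = -1 at compile time
Optimized: z = -1


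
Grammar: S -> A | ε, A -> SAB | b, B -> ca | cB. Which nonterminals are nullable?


A nonterminal is nullable iff some alternative derives ε (directly, or every symbol in it is nullable)
Nullable: {S}


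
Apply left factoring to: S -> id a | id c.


Common prefix: 'id'
Factored: S -> id S', S' -> a | c


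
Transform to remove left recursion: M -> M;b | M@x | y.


Left-recursive alternatives: M;b, M@x; non-recursive: y
Introduce M': M -> yM', M' -> ;bM' | @xM' | ε


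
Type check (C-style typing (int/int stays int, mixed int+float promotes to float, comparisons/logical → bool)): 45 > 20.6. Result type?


Operand types: int > float
Rule: comparison yields bool
Result type: bool


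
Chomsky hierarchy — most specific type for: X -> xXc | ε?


Single nonterminal LHS, but x^n c^n is not regular
Classification: Type 2 (Context-Free)


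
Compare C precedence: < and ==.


'<' is relational (level 7); '==' is equality (level 6)
Higher level binds tighter
'<' has higher precedence than '=='


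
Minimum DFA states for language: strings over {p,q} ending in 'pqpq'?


Track the longest suffix of input matching a prefix of 'pqpq': 5 classes (prefixes of length 0..4)
Minimal DFA: 5 states


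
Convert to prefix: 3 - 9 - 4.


left-to-right (same/higher precedence on left): tree is (- (- 3 9) 4)
Prefix: - - 3 9 4


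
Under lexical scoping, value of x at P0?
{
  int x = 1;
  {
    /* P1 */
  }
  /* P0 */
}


x declared in the same block as P0
x = 1


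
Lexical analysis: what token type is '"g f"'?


Pattern: double-quoted sequence
Type: STRING_LITERAL


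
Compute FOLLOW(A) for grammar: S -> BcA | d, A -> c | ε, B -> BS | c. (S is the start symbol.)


$ ∈ FOLLOW(S). For each A -> αBβ: add FIRST(β)\{ε} to FOLLOW(B); if β nullable, add FOLLOW(A).
FOLLOW(A) = {$, c, d}


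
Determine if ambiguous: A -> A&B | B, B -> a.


precedence layered via separate nonterminal B: deterministic
Unambiguous


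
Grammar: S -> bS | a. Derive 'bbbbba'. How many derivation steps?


Derivation: S => bS => bbS => bbbS => bbbbS => bbbbbS => bbbbba
Steps: 6


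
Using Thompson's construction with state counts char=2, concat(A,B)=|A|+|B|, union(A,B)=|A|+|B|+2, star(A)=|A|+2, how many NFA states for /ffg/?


Syntax tree has 3 char leaf(s), 0 union(s), 0 star(s)
chars contribute 3×2 = 6; each union adds +2; each star adds +2
Total: 6 + 0 + 0 = 6 states


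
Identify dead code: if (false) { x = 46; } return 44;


condition is constant false, so the whole block is unreachable
Dead: 'if (false) { x = 46; }'


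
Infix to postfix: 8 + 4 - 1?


Left to right (same or higher precedence on left)
Postfix: 8 4 + 1 -


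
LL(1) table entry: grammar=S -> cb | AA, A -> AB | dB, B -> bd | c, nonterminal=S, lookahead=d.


For [S, d]: 'd' ∈ FIRST(AA)
Entry: S -> AA


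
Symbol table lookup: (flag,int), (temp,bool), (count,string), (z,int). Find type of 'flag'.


Lookup 'flag' → type int


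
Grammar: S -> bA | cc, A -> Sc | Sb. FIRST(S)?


Per alternative of S: FIRST(bA) = {b}; FIRST(cc) = {c}
FIRST(S) = {b, c}


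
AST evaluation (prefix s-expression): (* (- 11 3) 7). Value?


Evaluate inner: (- 11 3) = 8
Evaluate root: (* 8 7) = 56
Result: 56


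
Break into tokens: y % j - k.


Scan left to right, longest-match per lexeme
Tokens: ID(y), OP(%), ID(j), OP(-), ID(k)


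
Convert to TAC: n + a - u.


Break into single-operator statements:
t1 = n + a
t2 = t1 - u


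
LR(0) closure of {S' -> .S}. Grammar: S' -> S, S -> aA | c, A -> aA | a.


Start: S' -> .S
For each item with dot before a nonterminal B, add B -> .γ for every B-production
Closure: [S' -> .S, S -> .aA, S -> .c]


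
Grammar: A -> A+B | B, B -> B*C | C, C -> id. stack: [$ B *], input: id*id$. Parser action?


no handle; shift 'id'
Action: shift


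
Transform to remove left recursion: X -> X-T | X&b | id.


Left-recursive alternatives: X-T, X&b; non-recursive: id
Introduce X': X -> idX', X' -> -TX' | &bX' | ε


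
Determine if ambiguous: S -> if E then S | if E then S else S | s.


dangling else: 'if E then if E then s else s' parses two ways
Ambiguous


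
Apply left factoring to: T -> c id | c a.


Common prefix: 'c'
Factored: T -> c T', T' -> id | a


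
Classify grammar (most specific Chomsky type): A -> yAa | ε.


Single nonterminal LHS, but y^n a^n is not regular
Classification: Type 2 (Context-Free)


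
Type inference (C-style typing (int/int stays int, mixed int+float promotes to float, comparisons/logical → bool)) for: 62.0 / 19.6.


Operand types: float / float
Rule: mixed int/float promotes to float; int/int stays int
Result type: float


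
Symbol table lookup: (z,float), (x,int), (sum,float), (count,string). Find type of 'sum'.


Lookup 'sum' → type float


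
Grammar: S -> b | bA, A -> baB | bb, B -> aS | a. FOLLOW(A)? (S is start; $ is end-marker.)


$ ∈ FOLLOW(S). For each A -> αBβ: add FIRST(β)\{ε} to FOLLOW(B); if β nullable, add FOLLOW(A).
FOLLOW(A) = {$}


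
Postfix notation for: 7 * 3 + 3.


Left to right (same or higher precedence on left)
Postfix: 7 3 * 3 +


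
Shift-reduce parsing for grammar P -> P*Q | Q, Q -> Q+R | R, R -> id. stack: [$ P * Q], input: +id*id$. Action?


'+' can extend Q; shift to build Q -> Q+R
Action: shift


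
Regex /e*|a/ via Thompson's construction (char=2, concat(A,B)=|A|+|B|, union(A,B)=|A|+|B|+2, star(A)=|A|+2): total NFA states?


Syntax tree has 2 char leaf(s), 1 union(s), 1 star(s)
chars contribute 2×2 = 4; each union adds +2; each star adds +2
Total: 4 + 2 + 2 = 8 states


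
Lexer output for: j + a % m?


Scan left to right, longest-match per lexeme
Tokens: ID(j), OP(+), ID(a), OP(%), ID(m)


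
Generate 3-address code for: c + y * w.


Break into single-operator statements:
t1 = y * w
t2 = c + t1


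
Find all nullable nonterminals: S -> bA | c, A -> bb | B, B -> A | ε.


A nonterminal is nullable iff some alternative derives ε (directly, or every symbol in it is nullable)
Nullable: {A, B}


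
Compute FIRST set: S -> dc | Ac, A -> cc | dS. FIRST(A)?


Per alternative of A: FIRST(cc) = {c}; FIRST(dS) = {d}
FIRST(A) = {c, d}


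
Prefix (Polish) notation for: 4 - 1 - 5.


left-to-right (same/higher precedence on left): tree is (- (- 4 1) 5)
Prefix: - - 4 1 5


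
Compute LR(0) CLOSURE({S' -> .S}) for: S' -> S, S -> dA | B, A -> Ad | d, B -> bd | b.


Start: S' -> .S
For each item with dot before a nonterminal B, add B -> .γ for every B-production
Closure: [S' -> .S, S -> .dA, S -> .B, B -> .bd, B -> .b]


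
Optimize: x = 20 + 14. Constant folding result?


20 + 14 = 34 at compile time
Optimized: x = 34


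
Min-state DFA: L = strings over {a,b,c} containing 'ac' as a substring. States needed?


KMP-style automaton: 2 progress states + 1 absorbing accept = 3
Minimal DFA: 3 states


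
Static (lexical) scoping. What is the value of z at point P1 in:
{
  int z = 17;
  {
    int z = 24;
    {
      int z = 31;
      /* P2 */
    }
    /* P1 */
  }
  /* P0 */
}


z declared in the same block as P1
z = 24


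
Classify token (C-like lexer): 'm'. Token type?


Pattern: letter/underscore followed by alphanumerics, not a keyword
Type: IDENTIFIER


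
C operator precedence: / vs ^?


'/' is multiplicative (level 10); '^' is bitwise XOR (level 4)
Higher level binds tighter
'/' has higher precedence than '^'


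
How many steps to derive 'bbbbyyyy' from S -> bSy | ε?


Derivation: S => bSy => bbSyy => bbbSyyy => bbbbSyyyy => bbbbyyyy
Steps: 5


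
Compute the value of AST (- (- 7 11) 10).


Evaluate inner: (- 7 11) = -4
Evaluate root: (- -4 10) = -14
Result: -14


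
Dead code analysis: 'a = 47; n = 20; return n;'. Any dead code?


a is assigned but never read
Dead: 'a = 47'


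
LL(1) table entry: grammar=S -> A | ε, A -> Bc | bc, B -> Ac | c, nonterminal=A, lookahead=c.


For [A, c]: 'c' ∈ FIRST(Bc)
Entry: A -> Bc


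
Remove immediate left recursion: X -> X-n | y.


Left-recursive alternatives: X-n; non-recursive: y
Introduce X': X -> yX', X' -> -nX' | ε


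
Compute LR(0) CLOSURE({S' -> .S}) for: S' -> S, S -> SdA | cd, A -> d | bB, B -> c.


Start: S' -> .S
For each item with dot before a nonterminal B, add B -> .γ for every B-production
Closure: [S' -> .S, S -> .SdA, S -> .cd]


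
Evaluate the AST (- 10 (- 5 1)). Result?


Evaluate inner: (- 5 1) = 4
Evaluate root: (- 10 4) = 6
Result: 6


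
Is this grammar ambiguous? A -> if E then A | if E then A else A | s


dangling else: 'if E then if E then s else s' parses two ways
Ambiguous


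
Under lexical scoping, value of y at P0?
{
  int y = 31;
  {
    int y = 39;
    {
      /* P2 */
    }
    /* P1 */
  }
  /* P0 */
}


y declared in the same block as P0
y = 31


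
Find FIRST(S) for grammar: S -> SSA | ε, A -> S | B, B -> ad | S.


Per alternative of S: FIRST(SSA) = {a, ε}; FIRST(ε) = {ε}
FIRST(S) = {a, ε}


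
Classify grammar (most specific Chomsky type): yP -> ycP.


LHS has context (more than one symbol) and |LHS| ≤ |RHS|
Classification: Type 1 (Context-Sensitive)


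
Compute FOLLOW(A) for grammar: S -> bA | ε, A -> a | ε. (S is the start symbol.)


$ ∈ FOLLOW(S). For each A -> αBβ: add FIRST(β)\{ε} to FOLLOW(B); if β nullable, add FOLLOW(A).
FOLLOW(A) = {$}


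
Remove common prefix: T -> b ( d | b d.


Common prefix: 'b'
Factored: T -> b T', T' -> ( d | d


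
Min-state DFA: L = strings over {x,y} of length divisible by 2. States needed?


Track length mod 2: states 0..1, accept at 0
Minimal DFA: 2 states


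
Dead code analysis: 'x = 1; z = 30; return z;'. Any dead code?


x is assigned but never read
Dead: 'x = 1'


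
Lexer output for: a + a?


Scan left to right, longest-match per lexeme
Tokens: ID(a), OP(+), ID(a)


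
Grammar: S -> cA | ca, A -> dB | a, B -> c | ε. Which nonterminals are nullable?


A nonterminal is nullable iff some alternative derives ε (directly, or every symbol in it is nullable)
Nullable: {B}


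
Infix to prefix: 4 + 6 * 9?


'*' binds tighter: tree is (+ 4 (* 6 9))
Prefix: + 4 * 6 9


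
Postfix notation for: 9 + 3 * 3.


* has higher precedence, evaluate 3*3 first
Postfix: 9 3 3 * +


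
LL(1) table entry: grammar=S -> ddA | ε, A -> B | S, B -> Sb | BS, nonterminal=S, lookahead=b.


For [S, b]: ε is nullable and 'b' ∈ FOLLOW(S)
Entry: S -> ε


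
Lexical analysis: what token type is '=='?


Pattern: operator symbol
Type: OPERATOR


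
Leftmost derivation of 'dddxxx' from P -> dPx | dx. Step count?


Derivation: P => dPx => ddPxx => dddxxx
Steps: 3


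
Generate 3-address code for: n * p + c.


Break into single-operator statements:
t1 = n * p
t2 = t1 + c


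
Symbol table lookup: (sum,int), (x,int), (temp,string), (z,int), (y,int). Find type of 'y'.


Lookup 'y' → type int


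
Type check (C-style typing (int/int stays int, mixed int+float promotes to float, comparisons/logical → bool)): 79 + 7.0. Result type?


Operand types: int + float
Rule: mixed int/float promotes to float; int/int stays int
Result type: float


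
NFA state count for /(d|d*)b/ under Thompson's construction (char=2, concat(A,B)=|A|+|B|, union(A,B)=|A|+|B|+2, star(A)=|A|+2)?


Syntax tree has 3 char leaf(s), 1 union(s), 1 star(s)
chars contribute 3×2 = 6; each union adds +2; each star adds +2
Total: 6 + 2 + 2 = 10 states


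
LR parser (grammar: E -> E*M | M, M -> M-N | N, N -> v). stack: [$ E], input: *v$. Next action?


shift '*' to continue E -> E*M
Action: shift


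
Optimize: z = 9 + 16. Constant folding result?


9 + 16 = 25 at compile time
Optimized: z = 25


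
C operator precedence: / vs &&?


'/' is multiplicative (level 10); '&&' is logical AND (level 2)
Higher level binds tighter
'/' has higher precedence than '&&'


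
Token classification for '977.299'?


Pattern: digits with a decimal point
Type: FLOAT_LITERAL


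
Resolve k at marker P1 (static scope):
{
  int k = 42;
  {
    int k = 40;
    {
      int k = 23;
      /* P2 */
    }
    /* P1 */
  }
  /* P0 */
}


k declared in the same block as P1
k = 40


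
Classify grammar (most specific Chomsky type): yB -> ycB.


LHS has context (more than one symbol) and |LHS| ≤ |RHS|
Classification: Type 1 (Context-Sensitive)


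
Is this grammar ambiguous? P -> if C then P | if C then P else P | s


dangling else: 'if C then if C then s else s' parses two ways
Ambiguous


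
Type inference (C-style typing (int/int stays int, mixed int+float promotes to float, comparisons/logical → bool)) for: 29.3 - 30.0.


Operand types: float - float
Rule: mixed int/float promotes to float; int/int stays int
Result type: float


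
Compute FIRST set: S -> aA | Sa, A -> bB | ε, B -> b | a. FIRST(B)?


Per alternative of B: FIRST(b) = {b}; FIRST(a) = {a}
FIRST(B) = {a, b}


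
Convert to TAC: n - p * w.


Break into single-operator statements:
t1 = p * w
t2 = n - t1


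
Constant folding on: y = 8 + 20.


8 + 20 = 28 at compile time
Optimized: y = 28


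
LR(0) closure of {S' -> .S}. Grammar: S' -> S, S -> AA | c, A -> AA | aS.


Start: S' -> .S
For each item with dot before a nonterminal B, add B -> .γ for every B-production
Closure: [S' -> .S, S -> .AA, S -> .c, A -> .AA, A -> .aS]


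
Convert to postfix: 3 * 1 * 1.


Left to right (same or higher precedence on left)
Postfix: 3 1 * 1 *


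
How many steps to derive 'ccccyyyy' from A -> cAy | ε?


Derivation: A => cAy => ccAyy => cccAyyy => ccccAyyyy => ccccyyyy
Steps: 5


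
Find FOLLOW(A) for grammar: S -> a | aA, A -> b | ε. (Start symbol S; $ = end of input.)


$ ∈ FOLLOW(S). For each A -> αBβ: add FIRST(β)\{ε} to FOLLOW(B); if β nullable, add FOLLOW(A).
FOLLOW(A) = {$}


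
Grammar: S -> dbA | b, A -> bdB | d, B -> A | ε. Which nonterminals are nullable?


A nonterminal is nullable iff some alternative derives ε (directly, or every symbol in it is nullable)
Nullable: {B}


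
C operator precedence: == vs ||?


'==' is equality (level 6); '||' is logical OR (level 1)
Higher level binds tighter
'==' has higher precedence than '||'


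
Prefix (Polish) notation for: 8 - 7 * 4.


'*' binds tighter: tree is (- 8 (* 7 4))
Prefix: - 8 * 7 4


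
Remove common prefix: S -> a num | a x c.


Common prefix: 'a'
Factored: S -> a S', S' -> num | x c


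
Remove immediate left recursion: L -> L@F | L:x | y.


Left-recursive alternatives: L@F, L:x; non-recursive: y
Introduce L': L -> yL', L' -> @FL' | :xL' | ε


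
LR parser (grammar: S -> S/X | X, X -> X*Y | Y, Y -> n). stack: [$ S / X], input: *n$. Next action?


'*' can extend X; shift to build X -> X*Y
Action: shift


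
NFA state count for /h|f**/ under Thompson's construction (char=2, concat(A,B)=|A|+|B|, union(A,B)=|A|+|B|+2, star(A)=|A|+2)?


Syntax tree has 2 char leaf(s), 1 union(s), 2 star(s)
chars contribute 2×2 = 4; each union adds +2; each star adds +2
Total: 4 + 2 + 4 = 10 states


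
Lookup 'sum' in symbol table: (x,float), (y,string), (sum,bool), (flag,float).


Lookup 'sum' → type bool


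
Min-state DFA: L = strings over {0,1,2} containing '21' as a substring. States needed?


KMP-style automaton: 2 progress states + 1 absorbing accept = 3
Minimal DFA: 3 states


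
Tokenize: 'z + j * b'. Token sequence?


Scan left to right, longest-match per lexeme
Tokens: ID(z), OP(+), ID(j), OP(*), ID(b)


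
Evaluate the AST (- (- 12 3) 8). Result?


Evaluate inner: (- 12 3) = 9
Evaluate root: (- 9 8) = 1
Result: 1


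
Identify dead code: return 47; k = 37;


statement follows a return and is unreachable
Dead: 'k = 37'


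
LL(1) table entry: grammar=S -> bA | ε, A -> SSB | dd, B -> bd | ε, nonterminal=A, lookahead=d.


For [A, d]: 'd' ∈ FIRST(dd)
Entry: A -> dd


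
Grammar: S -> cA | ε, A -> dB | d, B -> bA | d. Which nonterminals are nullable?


A nonterminal is nullable iff some alternative derives ε (directly, or every symbol in it is nullable)
Nullable: {S}


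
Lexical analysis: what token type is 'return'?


Pattern: reserved word
Type: KEYWORD


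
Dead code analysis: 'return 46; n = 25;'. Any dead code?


statement follows a return and is unreachable
Dead: 'n = 25'


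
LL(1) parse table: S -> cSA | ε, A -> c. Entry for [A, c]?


For [A, c]: 'c' ∈ FIRST(c)
Entry: A -> c


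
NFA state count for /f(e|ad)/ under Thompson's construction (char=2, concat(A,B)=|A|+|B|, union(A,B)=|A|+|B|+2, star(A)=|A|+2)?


Syntax tree has 4 char leaf(s), 1 union(s), 0 star(s)
chars contribute 4×2 = 8; each union adds +2; each star adds +2
Total: 8 + 2 + 0 = 10 states


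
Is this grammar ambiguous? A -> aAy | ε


balanced a^n…y^n: each string has a unique parse
Unambiguous


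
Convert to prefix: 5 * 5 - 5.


left-to-right (same/higher precedence on left): tree is (- (* 5 5) 5)
Prefix: - * 5 5 5


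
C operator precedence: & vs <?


'<' is relational (level 7); '&' is bitwise AND (level 5)
Higher level binds tighter
'<' has higher precedence than '&'


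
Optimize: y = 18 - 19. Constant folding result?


18 - 19 = -1 at compile time
Optimized: y = -1


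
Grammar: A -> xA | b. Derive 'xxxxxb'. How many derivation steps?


Derivation: A => xA => xxA => xxxA => xxxxA => xxxxxA => xxxxxb
Steps: 6


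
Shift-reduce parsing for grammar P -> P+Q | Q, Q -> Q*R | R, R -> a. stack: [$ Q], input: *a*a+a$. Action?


shift '*' to continue Q -> Q*R
Action: shift


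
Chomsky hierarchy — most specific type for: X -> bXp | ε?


Single nonterminal LHS, but b^n p^n is not regular
Classification: Type 2 (Context-Free)


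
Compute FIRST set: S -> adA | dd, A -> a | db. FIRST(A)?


Per alternative of A: FIRST(a) = {a}; FIRST(db) = {d}
FIRST(A) = {a, d}


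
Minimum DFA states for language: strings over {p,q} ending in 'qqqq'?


Track the longest suffix of input matching a prefix of 'qqqq': 5 classes (prefixes of length 0..4)
Minimal DFA: 5 states


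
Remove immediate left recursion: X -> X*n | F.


Left-recursive alternatives: X*n; non-recursive: F
Introduce X': X -> FX', X' -> *nX' | ε


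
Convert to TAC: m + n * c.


Break into single-operator statements:
t1 = n * c
t2 = m + t1


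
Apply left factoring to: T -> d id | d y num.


Common prefix: 'd'
Factored: T -> d T', T' -> id | y num


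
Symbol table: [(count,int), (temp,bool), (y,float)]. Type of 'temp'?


Lookup 'temp' → type bool


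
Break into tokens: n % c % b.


Scan left to right, longest-match per lexeme
Tokens: ID(n), OP(%), ID(c), OP(%), ID(b)


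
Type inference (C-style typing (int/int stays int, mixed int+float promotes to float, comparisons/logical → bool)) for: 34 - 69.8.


Operand types: int - float
Rule: mixed int/float promotes to float; int/int stays int
Result type: float


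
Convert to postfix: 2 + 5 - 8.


Left to right (same or higher precedence on left)
Postfix: 2 5 + 8 -


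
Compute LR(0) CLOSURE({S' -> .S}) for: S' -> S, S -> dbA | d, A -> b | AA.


Start: S' -> .S
For each item with dot before a nonterminal B, add B -> .γ for every B-production
Closure: [S' -> .S, S -> .dbA, S -> .d]


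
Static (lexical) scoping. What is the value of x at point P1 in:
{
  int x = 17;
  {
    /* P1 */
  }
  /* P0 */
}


P1's block does not declare x; resolves to the enclosing declaration at depth 0
x = 17


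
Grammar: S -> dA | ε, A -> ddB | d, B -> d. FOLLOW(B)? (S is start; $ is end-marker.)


$ ∈ FOLLOW(S). For each A -> αBβ: add FIRST(β)\{ε} to FOLLOW(B); if β nullable, add FOLLOW(A).
FOLLOW(B) = {$}


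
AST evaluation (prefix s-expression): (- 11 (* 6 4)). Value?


Evaluate inner: (* 6 4) = 24
Evaluate root: (- 11 24) = -13
Result: -13


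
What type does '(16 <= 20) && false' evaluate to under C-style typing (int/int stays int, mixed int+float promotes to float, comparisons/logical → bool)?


Operand types: bool && bool
Rule: logical operators take bool operands and yield bool
Result type: bool


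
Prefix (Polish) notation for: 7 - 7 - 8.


left-to-right (same/higher precedence on left): tree is (- (- 7 7) 8)
Prefix: - - 7 7 8


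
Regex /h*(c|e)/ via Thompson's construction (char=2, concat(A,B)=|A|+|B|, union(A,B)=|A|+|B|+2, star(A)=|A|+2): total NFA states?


Syntax tree has 3 char leaf(s), 1 union(s), 1 star(s)
chars contribute 3×2 = 6; each union adds +2; each star adds +2
Total: 6 + 2 + 2 = 10 states
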